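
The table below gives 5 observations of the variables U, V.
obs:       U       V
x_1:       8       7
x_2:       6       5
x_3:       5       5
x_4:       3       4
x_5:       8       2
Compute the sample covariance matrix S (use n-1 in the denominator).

Step 1 — column means:
  mean(U) = (8 + 6 + 5 + 3 + 8) / 5 = 30/5 = 6
  mean(V) = (7 + 5 + 5 + 4 + 2) / 5 = 23/5 = 4.6

Step 2 — sample covariance S[i,j] = (1/(n-1)) · Σ_k (x_{k,i} - mean_i) · (x_{k,j} - mean_j), with n-1 = 4.
  S[U,U] = ((2)·(2) + (0)·(0) + (-1)·(-1) + (-3)·(-3) + (2)·(2)) / 4 = 18/4 = 4.5
  S[U,V] = ((2)·(2.4) + (0)·(0.4) + (-1)·(0.4) + (-3)·(-0.6) + (2)·(-2.6)) / 4 = 1/4 = 0.25
  S[V,V] = ((2.4)·(2.4) + (0.4)·(0.4) + (0.4)·(0.4) + (-0.6)·(-0.6) + (-2.6)·(-2.6)) / 4 = 13.2/4 = 3.3

S is symmetric (S[j,i] = S[i,j]). Assembling:

S = [[4.5, 0.25],
 [0.25, 3.3]]


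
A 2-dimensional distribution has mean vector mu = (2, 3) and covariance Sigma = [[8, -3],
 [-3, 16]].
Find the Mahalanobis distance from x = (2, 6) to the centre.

Step 1 — centre the observation: (x - mu) = (0, 3).

Step 2 — invert Sigma. det(Sigma) = 8·16 - (-3)² = 119.
  Sigma^{-1} = (1/det) · [[d, -b], [-b, a]] = [[0.1345, 0.0252],
 [0.0252, 0.0672]].

Step 3 — form the quadratic (x - mu)^T · Sigma^{-1} · (x - mu):
  Sigma^{-1} · (x - mu) = (0.0756, 0.2017).
  (x - mu)^T · [Sigma^{-1} · (x - mu)] = (0)·(0.0756) + (3)·(0.2017) = 0.605.

Step 4 — take square root: d = √(0.605) ≈ 0.7778.

d(x, mu) = √(0.605) ≈ 0.7778


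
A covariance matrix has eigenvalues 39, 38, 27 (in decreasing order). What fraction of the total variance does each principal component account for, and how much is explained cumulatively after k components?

Step 1 — total variance = trace(Sigma) = Σ λ_i = 39 + 38 + 27 = 104.

Step 2 — fraction explained by component i = λ_i / Σ λ:
  PC1: 39/104 = 0.375
  PC2: 38/104 = 0.3654
  PC3: 27/104 = 0.2596

Step 3 — cumulative fraction after k components = (λ_1 + ... + λ_k) / Σ λ:
  k = 1: 39/104 = 0.375
  k = 2: (39 + 38)/104 = 77/104 = 0.7404
  k = 3: (39 + 38 + 27)/104 = 104/104 = 1

Summary (fraction, with percent):

explained: PC1 0.375 (37.5%), PC2 0.3654 (36.54%), PC3 0.2596 (25.96%);  cumulative: 0.375, 0.7404, 1


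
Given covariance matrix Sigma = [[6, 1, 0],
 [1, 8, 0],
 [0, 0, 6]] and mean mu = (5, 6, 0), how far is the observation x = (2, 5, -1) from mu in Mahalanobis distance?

Step 1 — centre the observation: (x - mu) = (-3, -1, -1).

Step 2 — invert Sigma (cofactor / det for 3×3, or solve directly):
  Sigma^{-1} = [[0.1702, -0.0213, 0],
 [-0.0213, 0.1277, 0],
 [0, 0, 0.1667]].

Step 3 — form the quadratic (x - mu)^T · Sigma^{-1} · (x - mu):
  Sigma^{-1} · (x - mu) = (-0.4894, -0.0638, -0.1667).
  (x - mu)^T · [Sigma^{-1} · (x - mu)] = (-3)·(-0.4894) + (-1)·(-0.0638) + (-1)·(-0.1667) = 1.6986.

Step 4 — take square root: d = √(1.6986) ≈ 1.3033.

d(x, mu) = √(1.6986) ≈ 1.3033


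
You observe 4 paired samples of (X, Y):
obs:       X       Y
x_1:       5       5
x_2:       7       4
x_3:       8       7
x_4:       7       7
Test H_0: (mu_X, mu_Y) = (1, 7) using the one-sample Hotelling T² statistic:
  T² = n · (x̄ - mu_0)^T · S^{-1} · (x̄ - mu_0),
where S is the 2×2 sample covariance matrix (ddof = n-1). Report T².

Step 1 — sample mean vector:
  mean(X) = (5 + 7 + 8 + 7) / 4 = 27/4 = 6.75
  mean(Y) = (5 + 4 + 7 + 7) / 4 = 23/4 = 5.75
  x̄ = (6.75, 5.75),  deviation x̄ - mu_0 = (6.75, 5.75) - (1, 7) = (5.75, -1.25).

Step 2 — sample covariance matrix, S[i,j] = (1/(n-1)) · Σ_k (x_{k,i} - mean_i) · (x_{k,j} - mean_j), divisor n-1 = 3:
  S[X,X] = ((-1.75)·(-1.75) + (0.25)·(0.25) + (1.25)·(1.25) + (0.25)·(0.25)) / 3 = 4.75/3 = 1.5833
  S[X,Y] = ((-1.75)·(-0.75) + (0.25)·(-1.75) + (1.25)·(1.25) + (0.25)·(1.25)) / 3 = 2.75/3 = 0.9167
  S[Y,Y] = ((-0.75)·(-0.75) + (-1.75)·(-1.75) + (1.25)·(1.25) + (1.25)·(1.25)) / 3 = 6.75/3 = 2.25
  S = [[1.5833, 0.9167],
 [0.9167, 2.25]].

Step 3 — invert S. det(S) = 1.5833·2.25 - (0.9167)² = 2.7222.
  S^{-1} = (1/det) · [[d, -b], [-b, a]] = [[0.8265, -0.3367],
 [-0.3367, 0.5816]].

Step 4 — quadratic form (x̄ - mu_0)^T · S^{-1} · (x̄ - mu_0):
  S^{-1} · (x̄ - mu_0) = (5.1735, -2.6633),
  (x̄ - mu_0)^T · [...] = (5.75)·(5.1735) + (-1.25)·(-2.6633) = 33.0765.

Step 5 — scale by n: T² = 4 · 33.0765 = 132.3061.

T² ≈ 132.3061


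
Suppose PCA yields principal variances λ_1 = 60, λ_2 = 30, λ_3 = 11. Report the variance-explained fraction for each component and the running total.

Step 1 — total variance = trace(Sigma) = Σ λ_i = 60 + 30 + 11 = 101.

Step 2 — fraction explained by component i = λ_i / Σ λ:
  PC1: 60/101 = 0.5941
  PC2: 30/101 = 0.297
  PC3: 11/101 = 0.1089

Step 3 — cumulative fraction after k components = (λ_1 + ... + λ_k) / Σ λ:
  k = 1: 60/101 = 0.5941
  k = 2: (60 + 30)/101 = 90/101 = 0.8911
  k = 3: (60 + 30 + 11)/101 = 101/101 = 1

Summary (fraction, with percent):

explained: PC1 0.5941 (59.41%), PC2 0.297 (29.7%), PC3 0.1089 (10.89%);  cumulative: 0.5941, 0.8911, 1


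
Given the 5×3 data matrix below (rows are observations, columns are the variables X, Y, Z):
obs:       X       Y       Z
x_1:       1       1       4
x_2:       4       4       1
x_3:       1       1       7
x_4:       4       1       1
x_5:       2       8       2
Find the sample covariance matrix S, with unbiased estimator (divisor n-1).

Step 1 — column means:
  mean(X) = (1 + 4 + 1 + 4 + 2) / 5 = 12/5 = 2.4
  mean(Y) = (1 + 4 + 1 + 1 + 8) / 5 = 15/5 = 3
  mean(Z) = (4 + 1 + 7 + 1 + 2) / 5 = 15/5 = 3

Step 2 — sample covariance S[i,j] = (1/(n-1)) · Σ_k (x_{k,i} - mean_i) · (x_{k,j} - mean_j), with n-1 = 4.
  S[X,X] = ((-1.4)·(-1.4) + (1.6)·(1.6) + (-1.4)·(-1.4) + (1.6)·(1.6) + (-0.4)·(-0.4)) / 4 = 9.2/4 = 2.3
  S[X,Y] = ((-1.4)·(-2) + (1.6)·(1) + (-1.4)·(-2) + (1.6)·(-2) + (-0.4)·(5)) / 4 = 2/4 = 0.5
  S[X,Z] = ((-1.4)·(1) + (1.6)·(-2) + (-1.4)·(4) + (1.6)·(-2) + (-0.4)·(-1)) / 4 = -13/4 = -3.25
  S[Y,Y] = ((-2)·(-2) + (1)·(1) + (-2)·(-2) + (-2)·(-2) + (5)·(5)) / 4 = 38/4 = 9.5
  S[Y,Z] = ((-2)·(1) + (1)·(-2) + (-2)·(4) + (-2)·(-2) + (5)·(-1)) / 4 = -13/4 = -3.25
  S[Z,Z] = ((1)·(1) + (-2)·(-2) + (4)·(4) + (-2)·(-2) + (-1)·(-1)) / 4 = 26/4 = 6.5

S is symmetric (S[j,i] = S[i,j]). Assembling:

S = [[2.3, 0.5, -3.25],
 [0.5, 9.5, -3.25],
 [-3.25, -3.25, 6.5]]


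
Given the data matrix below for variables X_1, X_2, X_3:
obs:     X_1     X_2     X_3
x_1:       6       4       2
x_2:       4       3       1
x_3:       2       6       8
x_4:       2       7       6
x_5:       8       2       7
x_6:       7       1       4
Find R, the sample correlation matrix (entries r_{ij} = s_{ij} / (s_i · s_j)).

Step 1 — column means:
  mean(X_1) = (6 + 4 + 2 + 2 + 8 + 7) / 6 = 29/6 = 4.8333
  mean(X_2) = (4 + 3 + 6 + 7 + 2 + 1) / 6 = 23/6 = 3.8333
  mean(X_3) = (2 + 1 + 8 + 6 + 7 + 4) / 6 = 28/6 = 4.6667

Step 2 — sample variances and covariances s[i,j] = (1/(n-1)) · Σ_k (x_{k,i} - mean_i) · (x_{k,j} - mean_j), with n-1 = 5:
  s[X_1,X_1] = ((1.1667)·(1.1667) + (-0.8333)·(-0.8333) + (-2.8333)·(-2.8333) + (-2.8333)·(-2.8333) + (3.1667)·(3.1667) + (2.1667)·(2.1667)) / 5 = 32.8333/5 = 6.5667
  s[X_1,X_2] = ((1.1667)·(0.1667) + (-0.8333)·(-0.8333) + (-2.8333)·(2.1667) + (-2.8333)·(3.1667) + (3.1667)·(-1.8333) + (2.1667)·(-2.8333)) / 5 = -26.1667/5 = -5.2333
  s[X_1,X_3] = ((1.1667)·(-2.6667) + (-0.8333)·(-3.6667) + (-2.8333)·(3.3333) + (-2.8333)·(1.3333) + (3.1667)·(2.3333) + (2.1667)·(-0.6667)) / 5 = -7.3333/5 = -1.4667
  s[X_2,X_2] = ((0.1667)·(0.1667) + (-0.8333)·(-0.8333) + (2.1667)·(2.1667) + (3.1667)·(3.1667) + (-1.8333)·(-1.8333) + (-2.8333)·(-2.8333)) / 5 = 26.8333/5 = 5.3667
  s[X_2,X_3] = ((0.1667)·(-2.6667) + (-0.8333)·(-3.6667) + (2.1667)·(3.3333) + (3.1667)·(1.3333) + (-1.8333)·(2.3333) + (-2.8333)·(-0.6667)) / 5 = 11.6667/5 = 2.3333
  s[X_3,X_3] = ((-2.6667)·(-2.6667) + (-3.6667)·(-3.6667) + (3.3333)·(3.3333) + (1.3333)·(1.3333) + (2.3333)·(2.3333) + (-0.6667)·(-0.6667)) / 5 = 39.3333/5 = 7.8667
  Sample standard deviations s_i = √(s[i,i]):
  s(X_1) = √(6.5667) = 2.5626
  s(X_2) = √(5.3667) = 2.3166
  s(X_3) = √(7.8667) = 2.8048

Step 3 — r_{ij} = s_{ij} / (s_i · s_j):
  r[X_1,X_1] = 1 (diagonal).
  r[X_1,X_2] = -5.2333 / (2.5626 · 2.3166) = -5.2333 / 5.9364 = -0.8816
  r[X_1,X_3] = -1.4667 / (2.5626 · 2.8048) = -1.4667 / 7.1873 = -0.2041
  r[X_2,X_2] = 1 (diagonal).
  r[X_2,X_3] = 2.3333 / (2.3166 · 2.8048) = 2.3333 / 6.4975 = 0.3591
  r[X_3,X_3] = 1 (diagonal).

R is symmetric with unit diagonal. Assembling:

R = [[1, -0.8816, -0.2041],
 [-0.8816, 1, 0.3591],
 [-0.2041, 0.3591, 1]]


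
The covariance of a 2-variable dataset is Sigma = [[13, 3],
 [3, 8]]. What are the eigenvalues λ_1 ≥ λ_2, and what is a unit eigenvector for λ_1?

Step 1 — characteristic polynomial of 2×2 Sigma:
  det(Sigma - λI) = λ² - trace · λ + det = 0.
  trace = 13 + 8 = 21, det = 13·8 - (3)² = 95.
Step 2 — discriminant:
  Δ = trace² - 4·det = 441 - 380 = 61.
Step 3 — eigenvalues:
  λ = (trace ± √Δ)/2 = (21 ± 7.8102)/2,
  λ_1 = 14.4051,  λ_2 = 6.5949.

Step 4 — unit eigenvector for λ_1: solve (Sigma - λ_1 I)v = 0. First row:
  (13 - 14.4051)·v_x + (3)·v_y = 0, i.e. (-1.4051)·v_x + (3)·v_y = 0,
  so v ∝ (b, λ_1 - a) = (3, 1.4051) = u.
  ||u|| = √((3)² + (1.4051)²) = √(10.9744) ≈ 3.3128,
  v_1 = u/||u|| ≈ (0.9056, 0.4242) (||v_1|| = 1).

λ_1 = 14.4051,  λ_2 = 6.5949;  v_1 ≈ (0.9056, 0.4242)


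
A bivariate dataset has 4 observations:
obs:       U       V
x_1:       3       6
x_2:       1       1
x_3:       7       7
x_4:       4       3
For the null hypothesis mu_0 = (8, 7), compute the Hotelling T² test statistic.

Step 1 — sample mean vector:
  mean(U) = (3 + 1 + 7 + 4) / 4 = 15/4 = 3.75
  mean(V) = (6 + 1 + 7 + 3) / 4 = 17/4 = 4.25
  x̄ = (3.75, 4.25),  deviation x̄ - mu_0 = (3.75, 4.25) - (8, 7) = (-4.25, -2.75).

Step 2 — sample covariance matrix, S[i,j] = (1/(n-1)) · Σ_k (x_{k,i} - mean_i) · (x_{k,j} - mean_j), divisor n-1 = 3:
  S[U,U] = ((-0.75)·(-0.75) + (-2.75)·(-2.75) + (3.25)·(3.25) + (0.25)·(0.25)) / 3 = 18.75/3 = 6.25
  S[U,V] = ((-0.75)·(1.75) + (-2.75)·(-3.25) + (3.25)·(2.75) + (0.25)·(-1.25)) / 3 = 16.25/3 = 5.4167
  S[V,V] = ((1.75)·(1.75) + (-3.25)·(-3.25) + (2.75)·(2.75) + (-1.25)·(-1.25)) / 3 = 22.75/3 = 7.5833
  S = [[6.25, 5.4167],
 [5.4167, 7.5833]].

Step 3 — invert S. det(S) = 6.25·7.5833 - (5.4167)² = 18.0556.
  S^{-1} = (1/det) · [[d, -b], [-b, a]] = [[0.42, -0.3],
 [-0.3, 0.3462]].

Step 4 — quadratic form (x̄ - mu_0)^T · S^{-1} · (x̄ - mu_0):
  S^{-1} · (x̄ - mu_0) = (-0.96, 0.3231),
  (x̄ - mu_0)^T · [...] = (-4.25)·(-0.96) + (-2.75)·(0.3231) = 3.1915.

Step 5 — scale by n: T² = 4 · 3.1915 = 12.7662.

T² ≈ 12.7662


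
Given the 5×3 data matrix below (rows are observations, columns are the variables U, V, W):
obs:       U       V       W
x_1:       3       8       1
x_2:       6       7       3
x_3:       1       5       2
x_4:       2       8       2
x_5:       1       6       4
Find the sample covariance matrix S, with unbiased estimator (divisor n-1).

Step 1 — column means:
  mean(U) = (3 + 6 + 1 + 2 + 1) / 5 = 13/5 = 2.6
  mean(V) = (8 + 7 + 5 + 8 + 6) / 5 = 34/5 = 6.8
  mean(W) = (1 + 3 + 2 + 2 + 4) / 5 = 12/5 = 2.4

Step 2 — sample covariance S[i,j] = (1/(n-1)) · Σ_k (x_{k,i} - mean_i) · (x_{k,j} - mean_j), with n-1 = 4.
  S[U,U] = ((0.4)·(0.4) + (3.4)·(3.4) + (-1.6)·(-1.6) + (-0.6)·(-0.6) + (-1.6)·(-1.6)) / 4 = 17.2/4 = 4.3
  S[U,V] = ((0.4)·(1.2) + (3.4)·(0.2) + (-1.6)·(-1.8) + (-0.6)·(1.2) + (-1.6)·(-0.8)) / 4 = 4.6/4 = 1.15
  S[U,W] = ((0.4)·(-1.4) + (3.4)·(0.6) + (-1.6)·(-0.4) + (-0.6)·(-0.4) + (-1.6)·(1.6)) / 4 = -0.2/4 = -0.05
  S[V,V] = ((1.2)·(1.2) + (0.2)·(0.2) + (-1.8)·(-1.8) + (1.2)·(1.2) + (-0.8)·(-0.8)) / 4 = 6.8/4 = 1.7
  S[V,W] = ((1.2)·(-1.4) + (0.2)·(0.6) + (-1.8)·(-0.4) + (1.2)·(-0.4) + (-0.8)·(1.6)) / 4 = -2.6/4 = -0.65
  S[W,W] = ((-1.4)·(-1.4) + (0.6)·(0.6) + (-0.4)·(-0.4) + (-0.4)·(-0.4) + (1.6)·(1.6)) / 4 = 5.2/4 = 1.3

S is symmetric (S[j,i] = S[i,j]). Assembling:

S = [[4.3, 1.15, -0.05],
 [1.15, 1.7, -0.65],
 [-0.05, -0.65, 1.3]]


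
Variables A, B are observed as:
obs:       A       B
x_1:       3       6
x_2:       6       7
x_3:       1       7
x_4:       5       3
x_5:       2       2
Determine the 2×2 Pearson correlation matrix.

Step 1 — column means:
  mean(A) = (3 + 6 + 1 + 5 + 2) / 5 = 17/5 = 3.4
  mean(B) = (6 + 7 + 7 + 3 + 2) / 5 = 25/5 = 5

Step 2 — sample variances and covariances s[i,j] = (1/(n-1)) · Σ_k (x_{k,i} - mean_i) · (x_{k,j} - mean_j), with n-1 = 4:
  s[A,A] = ((-0.4)·(-0.4) + (2.6)·(2.6) + (-2.4)·(-2.4) + (1.6)·(1.6) + (-1.4)·(-1.4)) / 4 = 17.2/4 = 4.3
  s[A,B] = ((-0.4)·(1) + (2.6)·(2) + (-2.4)·(2) + (1.6)·(-2) + (-1.4)·(-3)) / 4 = 1/4 = 0.25
  s[B,B] = ((1)·(1) + (2)·(2) + (2)·(2) + (-2)·(-2) + (-3)·(-3)) / 4 = 22/4 = 5.5
  Sample standard deviations s_i = √(s[i,i]):
  s(A) = √(4.3) = 2.0736
  s(B) = √(5.5) = 2.3452

Step 3 — r_{ij} = s_{ij} / (s_i · s_j):
  r[A,A] = 1 (diagonal).
  r[A,B] = 0.25 / (2.0736 · 2.3452) = 0.25 / 4.8631 = 0.0514
  r[B,B] = 1 (diagonal).

R is symmetric with unit diagonal. Assembling:

R = [[1, 0.0514],
 [0.0514, 1]]


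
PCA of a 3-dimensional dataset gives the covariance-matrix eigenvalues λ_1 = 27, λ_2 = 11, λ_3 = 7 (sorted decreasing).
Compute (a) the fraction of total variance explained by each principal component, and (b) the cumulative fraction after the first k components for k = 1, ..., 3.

Step 1 — total variance = trace(Sigma) = Σ λ_i = 27 + 11 + 7 = 45.

Step 2 — fraction explained by component i = λ_i / Σ λ:
  PC1: 27/45 = 0.6
  PC2: 11/45 = 0.2444
  PC3: 7/45 = 0.1556

Step 3 — cumulative fraction after k components = (λ_1 + ... + λ_k) / Σ λ:
  k = 1: 27/45 = 0.6
  k = 2: (27 + 11)/45 = 38/45 = 0.8444
  k = 3: (27 + 11 + 7)/45 = 45/45 = 1

Summary (fraction, with percent):

explained: PC1 0.6 (60%), PC2 0.2444 (24.44%), PC3 0.1556 (15.56%);  cumulative: 0.6, 0.8444, 1


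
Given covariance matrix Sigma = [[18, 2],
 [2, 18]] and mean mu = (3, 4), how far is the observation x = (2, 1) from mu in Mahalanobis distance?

Step 1 — centre the observation: (x - mu) = (-1, -3).

Step 2 — invert Sigma. det(Sigma) = 18·18 - (2)² = 320.
  Sigma^{-1} = (1/det) · [[d, -b], [-b, a]] = [[0.0562, -0.0062],
 [-0.0062, 0.0562]].

Step 3 — form the quadratic (x - mu)^T · Sigma^{-1} · (x - mu):
  Sigma^{-1} · (x - mu) = (-0.0375, -0.1625).
  (x - mu)^T · [Sigma^{-1} · (x - mu)] = (-1)·(-0.0375) + (-3)·(-0.1625) = 0.525.

Step 4 — take square root: d = √(0.525) ≈ 0.7246.

d(x, mu) = √(0.525) ≈ 0.7246


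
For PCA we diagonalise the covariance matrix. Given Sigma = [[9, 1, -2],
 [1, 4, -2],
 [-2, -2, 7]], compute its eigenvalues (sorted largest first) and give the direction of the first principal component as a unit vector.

Step 1 — characteristic polynomial p(λ) = det(λI - Sigma) = λ³ - tr·λ² + c_1·λ - det, where tr = trace, c_1 = sum of the principal 2×2 minors, det = det(Sigma):
  tr = 9 + 4 + 7 = 20,
  c_1 = (9·4 - (1)²) + (9·7 - (-2)²) + (4·7 - (-2)²) = 35 + 59 + 24 = 118,
  det = 9·(4·7 - (-2)²) - (1)·((1)·7 - (-2)·(-2)) + (-2)·((1)·(-2) - 4·(-2)) = 9·(24) - (1)·(3) + (-2)·(6) = 201.
  So p(λ) = λ³ - 20λ² + 118λ - 201.
Step 2 — look for an integer root (rational root theorem: any rational root is an integer divisor of 201). Testing λ = 3:
  p(3) = 27 - 180 + 354 - 201 = 0  ✓
  Dividing out (λ - 3): p(λ) = (λ - 3)(λ² - 17λ + 67).
Step 3 — remaining eigenvalues from the quadratic λ² - 17λ + 67 = 0:
  Δ = 17² - 4·67 = 289 - 268 = 21,  λ = (17 ± √21)/2 = (17 ± 4.5826)/2 ≈ 10.7913 or 6.2087.
  Sorted: λ_1 = 10.7913,  λ_2 = 6.2087,  λ_3 = 3  (check: sum = 20 = tr ✓).

Step 4 — unit eigenvector for λ_1 ≈ 10.7913: v spans the null space of (Sigma - λ_1 I), whose rows are
  r_1 = (-1.7913, 1, -2),  r_2 = (1, -6.7913, -2),  r_3 = (-2, -2, -3.7913).
  v is orthogonal to every row, so take v ∝ r_1 × r_2 = ((1)·(-2) - (-2)·(-6.7913), (-2)·(1) - (-1.7913)·(-2), (-1.7913)·(-6.7913) - (1)·(1)) ≈ (-15.5826, -5.5826, 11.1652).
  Rescale (multiply by -1 so the first nonzero entry is positive): u = (15.5826, 5.5826, -11.1652).
  ||u|| = √((15.5826)² + (5.5826)² + (-11.1652)²) = √(398.6424) ≈ 19.966,  v_1 = u/||u|| ≈ (0.7805, 0.2796, -0.5592) (||v_1|| = 1).

λ_1 = 10.7913,  λ_2 = 6.2087,  λ_3 = 3;  v_1 ≈ (0.7805, 0.2796, -0.5592)


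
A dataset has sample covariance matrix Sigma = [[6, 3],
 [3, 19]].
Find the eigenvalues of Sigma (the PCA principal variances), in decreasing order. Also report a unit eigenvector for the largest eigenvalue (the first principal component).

Step 1 — characteristic polynomial of 2×2 Sigma:
  det(Sigma - λI) = λ² - trace · λ + det = 0.
  trace = 6 + 19 = 25, det = 6·19 - (3)² = 105.
Step 2 — discriminant:
  Δ = trace² - 4·det = 625 - 420 = 205.
Step 3 — eigenvalues:
  λ = (trace ± √Δ)/2 = (25 ± 14.3178)/2,
  λ_1 = 19.6589,  λ_2 = 5.3411.

Step 4 — unit eigenvector for λ_1: solve (Sigma - λ_1 I)v = 0. First row:
  (6 - 19.6589)·v_x + (3)·v_y = 0, i.e. (-13.6589)·v_x + (3)·v_y = 0,
  so v ∝ (b, λ_1 - a) = (3, 13.6589) = u.
  ||u|| = √((3)² + (13.6589)²) = √(195.5658) ≈ 13.9845,
  v_1 = u/||u|| ≈ (0.2145, 0.9767) (||v_1|| = 1).

λ_1 = 19.6589,  λ_2 = 5.3411;  v_1 ≈ (0.2145, 0.9767)


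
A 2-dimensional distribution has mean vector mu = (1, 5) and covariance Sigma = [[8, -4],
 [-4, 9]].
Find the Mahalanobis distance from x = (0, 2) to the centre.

Step 1 — centre the observation: (x - mu) = (-1, -3).

Step 2 — invert Sigma. det(Sigma) = 8·9 - (-4)² = 56.
  Sigma^{-1} = (1/det) · [[d, -b], [-b, a]] = [[0.1607, 0.0714],
 [0.0714, 0.1429]].

Step 3 — form the quadratic (x - mu)^T · Sigma^{-1} · (x - mu):
  Sigma^{-1} · (x - mu) = (-0.375, -0.5).
  (x - mu)^T · [Sigma^{-1} · (x - mu)] = (-1)·(-0.375) + (-3)·(-0.5) = 1.875.

Step 4 — take square root: d = √(1.875) ≈ 1.3693.

d(x, mu) = √(1.875) ≈ 1.3693


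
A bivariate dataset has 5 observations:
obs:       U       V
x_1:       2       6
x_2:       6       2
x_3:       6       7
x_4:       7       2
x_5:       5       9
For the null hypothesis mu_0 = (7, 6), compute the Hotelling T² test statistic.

Step 1 — sample mean vector:
  mean(U) = (2 + 6 + 6 + 7 + 5) / 5 = 26/5 = 5.2
  mean(V) = (6 + 2 + 7 + 2 + 9) / 5 = 26/5 = 5.2
  x̄ = (5.2, 5.2),  deviation x̄ - mu_0 = (5.2, 5.2) - (7, 6) = (-1.8, -0.8).

Step 2 — sample covariance matrix, S[i,j] = (1/(n-1)) · Σ_k (x_{k,i} - mean_i) · (x_{k,j} - mean_j), divisor n-1 = 4:
  S[U,U] = ((-3.2)·(-3.2) + (0.8)·(0.8) + (0.8)·(0.8) + (1.8)·(1.8) + (-0.2)·(-0.2)) / 4 = 14.8/4 = 3.7
  S[U,V] = ((-3.2)·(0.8) + (0.8)·(-3.2) + (0.8)·(1.8) + (1.8)·(-3.2) + (-0.2)·(3.8)) / 4 = -10.2/4 = -2.55
  S[V,V] = ((0.8)·(0.8) + (-3.2)·(-3.2) + (1.8)·(1.8) + (-3.2)·(-3.2) + (3.8)·(3.8)) / 4 = 38.8/4 = 9.7
  S = [[3.7, -2.55],
 [-2.55, 9.7]].

Step 3 — invert S. det(S) = 3.7·9.7 - (-2.55)² = 29.3875.
  S^{-1} = (1/det) · [[d, -b], [-b, a]] = [[0.3301, 0.0868],
 [0.0868, 0.1259]].

Step 4 — quadratic form (x̄ - mu_0)^T · S^{-1} · (x̄ - mu_0):
  S^{-1} · (x̄ - mu_0) = (-0.6635, -0.2569),
  (x̄ - mu_0)^T · [...] = (-1.8)·(-0.6635) + (-0.8)·(-0.2569) = 1.3999.

Step 5 — scale by n: T² = 5 · 1.3999 = 6.9996.

T² ≈ 6.9996


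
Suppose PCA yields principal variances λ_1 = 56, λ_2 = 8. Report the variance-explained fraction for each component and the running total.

Step 1 — total variance = trace(Sigma) = Σ λ_i = 56 + 8 = 64.

Step 2 — fraction explained by component i = λ_i / Σ λ:
  PC1: 56/64 = 0.875
  PC2: 8/64 = 0.125

Step 3 — cumulative fraction after k components = (λ_1 + ... + λ_k) / Σ λ:
  k = 1: 56/64 = 0.875
  k = 2: (56 + 8)/64 = 64/64 = 1

Summary (fraction, with percent):

explained: PC1 0.875 (87.5%), PC2 0.125 (12.5%);  cumulative: 0.875, 1


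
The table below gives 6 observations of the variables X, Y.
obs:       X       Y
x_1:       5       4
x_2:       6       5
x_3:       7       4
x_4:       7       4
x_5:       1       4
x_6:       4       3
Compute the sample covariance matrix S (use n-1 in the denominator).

Step 1 — column means:
  mean(X) = (5 + 6 + 7 + 7 + 1 + 4) / 6 = 30/6 = 5
  mean(Y) = (4 + 5 + 4 + 4 + 4 + 3) / 6 = 24/6 = 4

Step 2 — sample covariance S[i,j] = (1/(n-1)) · Σ_k (x_{k,i} - mean_i) · (x_{k,j} - mean_j), with n-1 = 5.
  S[X,X] = ((0)·(0) + (1)·(1) + (2)·(2) + (2)·(2) + (-4)·(-4) + (-1)·(-1)) / 5 = 26/5 = 5.2
  S[X,Y] = ((0)·(0) + (1)·(1) + (2)·(0) + (2)·(0) + (-4)·(0) + (-1)·(-1)) / 5 = 2/5 = 0.4
  S[Y,Y] = ((0)·(0) + (1)·(1) + (0)·(0) + (0)·(0) + (0)·(0) + (-1)·(-1)) / 5 = 2/5 = 0.4

S is symmetric (S[j,i] = S[i,j]). Assembling:

S = [[5.2, 0.4],
 [0.4, 0.4]]


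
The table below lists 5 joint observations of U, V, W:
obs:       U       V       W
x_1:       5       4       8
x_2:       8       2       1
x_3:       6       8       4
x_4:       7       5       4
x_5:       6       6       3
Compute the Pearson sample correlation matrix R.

Step 1 — column means:
  mean(U) = (5 + 8 + 6 + 7 + 6) / 5 = 32/5 = 6.4
  mean(V) = (4 + 2 + 8 + 5 + 6) / 5 = 25/5 = 5
  mean(W) = (8 + 1 + 4 + 4 + 3) / 5 = 20/5 = 4

Step 2 — sample variances and covariances s[i,j] = (1/(n-1)) · Σ_k (x_{k,i} - mean_i) · (x_{k,j} - mean_j), with n-1 = 4:
  s[U,U] = ((-1.4)·(-1.4) + (1.6)·(1.6) + (-0.4)·(-0.4) + (0.6)·(0.6) + (-0.4)·(-0.4)) / 4 = 5.2/4 = 1.3
  s[U,V] = ((-1.4)·(-1) + (1.6)·(-3) + (-0.4)·(3) + (0.6)·(0) + (-0.4)·(1)) / 4 = -5/4 = -1.25
  s[U,W] = ((-1.4)·(4) + (1.6)·(-3) + (-0.4)·(0) + (0.6)·(0) + (-0.4)·(-1)) / 4 = -10/4 = -2.5
  s[V,V] = ((-1)·(-1) + (-3)·(-3) + (3)·(3) + (0)·(0) + (1)·(1)) / 4 = 20/4 = 5
  s[V,W] = ((-1)·(4) + (-3)·(-3) + (3)·(0) + (0)·(0) + (1)·(-1)) / 4 = 4/4 = 1
  s[W,W] = ((4)·(4) + (-3)·(-3) + (0)·(0) + (0)·(0) + (-1)·(-1)) / 4 = 26/4 = 6.5
  Sample standard deviations s_i = √(s[i,i]):
  s(U) = √(1.3) = 1.1402
  s(V) = √(5) = 2.2361
  s(W) = √(6.5) = 2.5495

Step 3 — r_{ij} = s_{ij} / (s_i · s_j):
  r[U,U] = 1 (diagonal).
  r[U,V] = -1.25 / (1.1402 · 2.2361) = -1.25 / 2.5495 = -0.4903
  r[U,W] = -2.5 / (1.1402 · 2.5495) = -2.5 / 2.9069 = -0.86
  r[V,V] = 1 (diagonal).
  r[V,W] = 1 / (2.2361 · 2.5495) = 1 / 5.7009 = 0.1754
  r[W,W] = 1 (diagonal).

R is symmetric with unit diagonal. Assembling:

R = [[1, -0.4903, -0.86],
 [-0.4903, 1, 0.1754],
 [-0.86, 0.1754, 1]]


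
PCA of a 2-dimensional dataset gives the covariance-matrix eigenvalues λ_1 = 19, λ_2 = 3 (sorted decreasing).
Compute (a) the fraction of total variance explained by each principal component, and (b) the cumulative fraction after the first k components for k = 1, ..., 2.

Step 1 — total variance = trace(Sigma) = Σ λ_i = 19 + 3 = 22.

Step 2 — fraction explained by component i = λ_i / Σ λ:
  PC1: 19/22 = 0.8636
  PC2: 3/22 = 0.1364

Step 3 — cumulative fraction after k components = (λ_1 + ... + λ_k) / Σ λ:
  k = 1: 19/22 = 0.8636
  k = 2: (19 + 3)/22 = 22/22 = 1

Summary (fraction, with percent):

explained: PC1 0.8636 (86.36%), PC2 0.1364 (13.64%);  cumulative: 0.8636, 1


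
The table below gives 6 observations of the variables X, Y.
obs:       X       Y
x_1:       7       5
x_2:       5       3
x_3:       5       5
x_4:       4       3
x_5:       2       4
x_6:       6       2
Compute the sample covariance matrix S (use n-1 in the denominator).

Step 1 — column means:
  mean(X) = (7 + 5 + 5 + 4 + 2 + 6) / 6 = 29/6 = 4.8333
  mean(Y) = (5 + 3 + 5 + 3 + 4 + 2) / 6 = 22/6 = 3.6667

Step 2 — sample covariance S[i,j] = (1/(n-1)) · Σ_k (x_{k,i} - mean_i) · (x_{k,j} - mean_j), with n-1 = 5.
  S[X,X] = ((2.1667)·(2.1667) + (0.1667)·(0.1667) + (0.1667)·(0.1667) + (-0.8333)·(-0.8333) + (-2.8333)·(-2.8333) + (1.1667)·(1.1667)) / 5 = 14.8333/5 = 2.9667
  S[X,Y] = ((2.1667)·(1.3333) + (0.1667)·(-0.6667) + (0.1667)·(1.3333) + (-0.8333)·(-0.6667) + (-2.8333)·(0.3333) + (1.1667)·(-1.6667)) / 5 = 0.6667/5 = 0.1333
  S[Y,Y] = ((1.3333)·(1.3333) + (-0.6667)·(-0.6667) + (1.3333)·(1.3333) + (-0.6667)·(-0.6667) + (0.3333)·(0.3333) + (-1.6667)·(-1.6667)) / 5 = 7.3333/5 = 1.4667

S is symmetric (S[j,i] = S[i,j]). Assembling:

S = [[2.9667, 0.1333],
 [0.1333, 1.4667]]


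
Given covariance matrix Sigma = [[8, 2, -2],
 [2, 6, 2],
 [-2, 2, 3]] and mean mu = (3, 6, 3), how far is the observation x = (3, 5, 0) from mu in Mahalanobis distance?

Step 1 — centre the observation: (x - mu) = (0, -1, -3).

Step 2 — invert Sigma (cofactor / det for 3×3, or solve directly):
  Sigma^{-1} = [[0.2333, -0.1667, 0.2667],
 [-0.1667, 0.3333, -0.3333],
 [0.2667, -0.3333, 0.7333]].

Step 3 — form the quadratic (x - mu)^T · Sigma^{-1} · (x - mu):
  Sigma^{-1} · (x - mu) = (-0.6333, 0.6667, -1.8667).
  (x - mu)^T · [Sigma^{-1} · (x - mu)] = (0)·(-0.6333) + (-1)·(0.6667) + (-3)·(-1.8667) = 4.9333.

Step 4 — take square root: d = √(4.9333) ≈ 2.2211.

d(x, mu) = √(4.9333) ≈ 2.2211


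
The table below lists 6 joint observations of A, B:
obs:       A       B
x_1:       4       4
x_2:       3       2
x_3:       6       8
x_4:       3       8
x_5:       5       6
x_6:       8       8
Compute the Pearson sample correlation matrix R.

Step 1 — column means:
  mean(A) = (4 + 3 + 6 + 3 + 5 + 8) / 6 = 29/6 = 4.8333
  mean(B) = (4 + 2 + 8 + 8 + 6 + 8) / 6 = 36/6 = 6

Step 2 — sample variances and covariances s[i,j] = (1/(n-1)) · Σ_k (x_{k,i} - mean_i) · (x_{k,j} - mean_j), with n-1 = 5:
  s[A,A] = ((-0.8333)·(-0.8333) + (-1.8333)·(-1.8333) + (1.1667)·(1.1667) + (-1.8333)·(-1.8333) + (0.1667)·(0.1667) + (3.1667)·(3.1667)) / 5 = 18.8333/5 = 3.7667
  s[A,B] = ((-0.8333)·(-2) + (-1.8333)·(-4) + (1.1667)·(2) + (-1.8333)·(2) + (0.1667)·(0) + (3.1667)·(2)) / 5 = 14/5 = 2.8
  s[B,B] = ((-2)·(-2) + (-4)·(-4) + (2)·(2) + (2)·(2) + (0)·(0) + (2)·(2)) / 5 = 32/5 = 6.4
  Sample standard deviations s_i = √(s[i,i]):
  s(A) = √(3.7667) = 1.9408
  s(B) = √(6.4) = 2.5298

Step 3 — r_{ij} = s_{ij} / (s_i · s_j):
  r[A,A] = 1 (diagonal).
  r[A,B] = 2.8 / (1.9408 · 2.5298) = 2.8 / 4.9099 = 0.5703
  r[B,B] = 1 (diagonal).

R is symmetric with unit diagonal. Assembling:

R = [[1, 0.5703],
 [0.5703, 1]]


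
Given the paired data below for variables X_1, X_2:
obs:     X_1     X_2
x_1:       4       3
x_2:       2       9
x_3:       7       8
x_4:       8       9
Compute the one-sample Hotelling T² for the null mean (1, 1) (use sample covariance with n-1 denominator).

Step 1 — sample mean vector:
  mean(X_1) = (4 + 2 + 7 + 8) / 4 = 21/4 = 5.25
  mean(X_2) = (3 + 9 + 8 + 9) / 4 = 29/4 = 7.25
  x̄ = (5.25, 7.25),  deviation x̄ - mu_0 = (5.25, 7.25) - (1, 1) = (4.25, 6.25).

Step 2 — sample covariance matrix, S[i,j] = (1/(n-1)) · Σ_k (x_{k,i} - mean_i) · (x_{k,j} - mean_j), divisor n-1 = 3:
  S[X_1,X_1] = ((-1.25)·(-1.25) + (-3.25)·(-3.25) + (1.75)·(1.75) + (2.75)·(2.75)) / 3 = 22.75/3 = 7.5833
  S[X_1,X_2] = ((-1.25)·(-4.25) + (-3.25)·(1.75) + (1.75)·(0.75) + (2.75)·(1.75)) / 3 = 5.75/3 = 1.9167
  S[X_2,X_2] = ((-4.25)·(-4.25) + (1.75)·(1.75) + (0.75)·(0.75) + (1.75)·(1.75)) / 3 = 24.75/3 = 8.25
  S = [[7.5833, 1.9167],
 [1.9167, 8.25]].

Step 3 — invert S. det(S) = 7.5833·8.25 - (1.9167)² = 58.8889.
  S^{-1} = (1/det) · [[d, -b], [-b, a]] = [[0.1401, -0.0325],
 [-0.0325, 0.1288]].

Step 4 — quadratic form (x̄ - mu_0)^T · S^{-1} · (x̄ - mu_0):
  S^{-1} · (x̄ - mu_0) = (0.392, 0.6665),
  (x̄ - mu_0)^T · [...] = (4.25)·(0.392) + (6.25)·(0.6665) = 5.8316.

Step 5 — scale by n: T² = 4 · 5.8316 = 23.3264.

T² ≈ 23.3264


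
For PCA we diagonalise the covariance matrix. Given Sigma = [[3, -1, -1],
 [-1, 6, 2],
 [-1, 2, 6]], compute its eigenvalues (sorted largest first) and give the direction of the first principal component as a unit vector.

Step 1 — characteristic polynomial p(λ) = det(λI - Sigma) = λ³ - tr·λ² + c_1·λ - det, where tr = trace, c_1 = sum of the principal 2×2 minors, det = det(Sigma):
  tr = 3 + 6 + 6 = 15,
  c_1 = (3·6 - (-1)²) + (3·6 - (-1)²) + (6·6 - (2)²) = 17 + 17 + 32 = 66,
  det = 3·(6·6 - (2)²) - (-1)·((-1)·6 - (2)·(-1)) + (-1)·((-1)·(2) - 6·(-1)) = 3·(32) - (-1)·(-4) + (-1)·(4) = 88.
  So p(λ) = λ³ - 15λ² + 66λ - 88.
Step 2 — look for an integer root (rational root theorem: any rational root is an integer divisor of 88). Testing λ = 4:
  p(4) = 64 - 240 + 264 - 88 = 0  ✓
  Dividing out (λ - 4): p(λ) = (λ - 4)(λ² - 11λ + 22).
Step 3 — remaining eigenvalues from the quadratic λ² - 11λ + 22 = 0:
  Δ = 11² - 4·22 = 121 - 88 = 33,  λ = (11 ± √33)/2 = (11 ± 5.7446)/2 ≈ 8.3723 or 2.6277.
  Sorted: λ_1 = 8.3723,  λ_2 = 4,  λ_3 = 2.6277  (check: sum = 15 = tr ✓).

Step 4 — unit eigenvector for λ_1 ≈ 8.3723: v spans the null space of (Sigma - λ_1 I), whose rows are
  r_1 = (-5.3723, -1, -1),  r_2 = (-1, -2.3723, 2),  r_3 = (-1, 2, -2.3723).
  v is orthogonal to every row, so take v ∝ r_1 × r_2 = ((-1)·(2) - (-1)·(-2.3723), (-1)·(-1) - (-5.3723)·(2), (-5.3723)·(-2.3723) - (-1)·(-1)) ≈ (-4.3723, 11.7446, 11.7446).
  Rescale (multiply by -1 so the first nonzero entry is positive): u = (4.3723, -11.7446, -11.7446).
  ||u|| = √((4.3723)² + (-11.7446)² + (-11.7446)²) = √(294.9863) ≈ 17.1752,  v_1 = u/||u|| ≈ (0.2546, -0.6838, -0.6838) (||v_1|| = 1).

λ_1 = 8.3723,  λ_2 = 4,  λ_3 = 2.6277;  v_1 ≈ (0.2546, -0.6838, -0.6838)


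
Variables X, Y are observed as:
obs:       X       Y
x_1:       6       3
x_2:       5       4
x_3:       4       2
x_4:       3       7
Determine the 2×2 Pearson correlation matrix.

Step 1 — column means:
  mean(X) = (6 + 5 + 4 + 3) / 4 = 18/4 = 4.5
  mean(Y) = (3 + 4 + 2 + 7) / 4 = 16/4 = 4

Step 2 — sample variances and covariances s[i,j] = (1/(n-1)) · Σ_k (x_{k,i} - mean_i) · (x_{k,j} - mean_j), with n-1 = 3:
  s[X,X] = ((1.5)·(1.5) + (0.5)·(0.5) + (-0.5)·(-0.5) + (-1.5)·(-1.5)) / 3 = 5/3 = 1.6667
  s[X,Y] = ((1.5)·(-1) + (0.5)·(0) + (-0.5)·(-2) + (-1.5)·(3)) / 3 = -5/3 = -1.6667
  s[Y,Y] = ((-1)·(-1) + (0)·(0) + (-2)·(-2) + (3)·(3)) / 3 = 14/3 = 4.6667
  Sample standard deviations s_i = √(s[i,i]):
  s(X) = √(1.6667) = 1.291
  s(Y) = √(4.6667) = 2.1602

Step 3 — r_{ij} = s_{ij} / (s_i · s_j):
  r[X,X] = 1 (diagonal).
  r[X,Y] = -1.6667 / (1.291 · 2.1602) = -1.6667 / 2.7889 = -0.5976
  r[Y,Y] = 1 (diagonal).

R is symmetric with unit diagonal. Assembling:

R = [[1, -0.5976],
 [-0.5976, 1]]


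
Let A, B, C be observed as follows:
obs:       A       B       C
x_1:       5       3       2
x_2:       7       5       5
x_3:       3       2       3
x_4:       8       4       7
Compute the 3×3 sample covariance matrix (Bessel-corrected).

Step 1 — column means:
  mean(A) = (5 + 7 + 3 + 8) / 4 = 23/4 = 5.75
  mean(B) = (3 + 5 + 2 + 4) / 4 = 14/4 = 3.5
  mean(C) = (2 + 5 + 3 + 7) / 4 = 17/4 = 4.25

Step 2 — sample covariance S[i,j] = (1/(n-1)) · Σ_k (x_{k,i} - mean_i) · (x_{k,j} - mean_j), with n-1 = 3.
  S[A,A] = ((-0.75)·(-0.75) + (1.25)·(1.25) + (-2.75)·(-2.75) + (2.25)·(2.25)) / 3 = 14.75/3 = 4.9167
  S[A,B] = ((-0.75)·(-0.5) + (1.25)·(1.5) + (-2.75)·(-1.5) + (2.25)·(0.5)) / 3 = 7.5/3 = 2.5
  S[A,C] = ((-0.75)·(-2.25) + (1.25)·(0.75) + (-2.75)·(-1.25) + (2.25)·(2.75)) / 3 = 12.25/3 = 4.0833
  S[B,B] = ((-0.5)·(-0.5) + (1.5)·(1.5) + (-1.5)·(-1.5) + (0.5)·(0.5)) / 3 = 5/3 = 1.6667
  S[B,C] = ((-0.5)·(-2.25) + (1.5)·(0.75) + (-1.5)·(-1.25) + (0.5)·(2.75)) / 3 = 5.5/3 = 1.8333
  S[C,C] = ((-2.25)·(-2.25) + (0.75)·(0.75) + (-1.25)·(-1.25) + (2.75)·(2.75)) / 3 = 14.75/3 = 4.9167

S is symmetric (S[j,i] = S[i,j]). Assembling:

S = [[4.9167, 2.5, 4.0833],
 [2.5, 1.6667, 1.8333],
 [4.0833, 1.8333, 4.9167]]


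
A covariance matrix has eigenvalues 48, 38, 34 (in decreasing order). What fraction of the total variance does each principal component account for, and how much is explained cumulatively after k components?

Step 1 — total variance = trace(Sigma) = Σ λ_i = 48 + 38 + 34 = 120.

Step 2 — fraction explained by component i = λ_i / Σ λ:
  PC1: 48/120 = 0.4
  PC2: 38/120 = 0.3167
  PC3: 34/120 = 0.2833

Step 3 — cumulative fraction after k components = (λ_1 + ... + λ_k) / Σ λ:
  k = 1: 48/120 = 0.4
  k = 2: (48 + 38)/120 = 86/120 = 0.7167
  k = 3: (48 + 38 + 34)/120 = 120/120 = 1

Summary (fraction, with percent):

explained: PC1 0.4 (40%), PC2 0.3167 (31.67%), PC3 0.2833 (28.33%);  cumulative: 0.4, 0.7167, 1


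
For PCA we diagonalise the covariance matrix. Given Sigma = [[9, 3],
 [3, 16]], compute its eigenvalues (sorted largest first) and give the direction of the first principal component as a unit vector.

Step 1 — characteristic polynomial of 2×2 Sigma:
  det(Sigma - λI) = λ² - trace · λ + det = 0.
  trace = 9 + 16 = 25, det = 9·16 - (3)² = 135.
Step 2 — discriminant:
  Δ = trace² - 4·det = 625 - 540 = 85.
Step 3 — eigenvalues:
  λ = (trace ± √Δ)/2 = (25 ± 9.2195)/2,
  λ_1 = 17.1098,  λ_2 = 7.8902.

Step 4 — unit eigenvector for λ_1: solve (Sigma - λ_1 I)v = 0. First row:
  (9 - 17.1098)·v_x + (3)·v_y = 0, i.e. (-8.1098)·v_x + (3)·v_y = 0,
  so v ∝ (b, λ_1 - a) = (3, 8.1098) = u.
  ||u|| = √((3)² + (8.1098)²) = √(74.7684) ≈ 8.6469,
  v_1 = u/||u|| ≈ (0.3469, 0.9379) (||v_1|| = 1).

λ_1 = 17.1098,  λ_2 = 7.8902;  v_1 ≈ (0.3469, 0.9379)


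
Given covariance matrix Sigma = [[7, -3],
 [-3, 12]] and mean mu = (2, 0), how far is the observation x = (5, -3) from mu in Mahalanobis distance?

Step 1 — centre the observation: (x - mu) = (3, -3).

Step 2 — invert Sigma. det(Sigma) = 7·12 - (-3)² = 75.
  Sigma^{-1} = (1/det) · [[d, -b], [-b, a]] = [[0.16, 0.04],
 [0.04, 0.0933]].

Step 3 — form the quadratic (x - mu)^T · Sigma^{-1} · (x - mu):
  Sigma^{-1} · (x - mu) = (0.36, -0.16).
  (x - mu)^T · [Sigma^{-1} · (x - mu)] = (3)·(0.36) + (-3)·(-0.16) = 1.56.

Step 4 — take square root: d = √(1.56) ≈ 1.249.

d(x, mu) = √(1.56) ≈ 1.249


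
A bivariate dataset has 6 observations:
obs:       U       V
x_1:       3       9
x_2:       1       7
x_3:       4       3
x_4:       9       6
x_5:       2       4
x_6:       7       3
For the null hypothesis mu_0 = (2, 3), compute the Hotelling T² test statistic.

Step 1 — sample mean vector:
  mean(U) = (3 + 1 + 4 + 9 + 2 + 7) / 6 = 26/6 = 4.3333
  mean(V) = (9 + 7 + 3 + 6 + 4 + 3) / 6 = 32/6 = 5.3333
  x̄ = (4.3333, 5.3333),  deviation x̄ - mu_0 = (4.3333, 5.3333) - (2, 3) = (2.3333, 2.3333).

Step 2 — sample covariance matrix, S[i,j] = (1/(n-1)) · Σ_k (x_{k,i} - mean_i) · (x_{k,j} - mean_j), divisor n-1 = 5:
  S[U,U] = ((-1.3333)·(-1.3333) + (-3.3333)·(-3.3333) + (-0.3333)·(-0.3333) + (4.6667)·(4.6667) + (-2.3333)·(-2.3333) + (2.6667)·(2.6667)) / 5 = 47.3333/5 = 9.4667
  S[U,V] = ((-1.3333)·(3.6667) + (-3.3333)·(1.6667) + (-0.3333)·(-2.3333) + (4.6667)·(0.6667) + (-2.3333)·(-1.3333) + (2.6667)·(-2.3333)) / 5 = -9.6667/5 = -1.9333
  S[V,V] = ((3.6667)·(3.6667) + (1.6667)·(1.6667) + (-2.3333)·(-2.3333) + (0.6667)·(0.6667) + (-1.3333)·(-1.3333) + (-2.3333)·(-2.3333)) / 5 = 29.3333/5 = 5.8667
  S = [[9.4667, -1.9333],
 [-1.9333, 5.8667]].

Step 3 — invert S. det(S) = 9.4667·5.8667 - (-1.9333)² = 51.8.
  S^{-1} = (1/det) · [[d, -b], [-b, a]] = [[0.1133, 0.0373],
 [0.0373, 0.1828]].

Step 4 — quadratic form (x̄ - mu_0)^T · S^{-1} · (x̄ - mu_0):
  S^{-1} · (x̄ - mu_0) = (0.3514, 0.5135),
  (x̄ - mu_0)^T · [...] = (2.3333)·(0.3514) + (2.3333)·(0.5135) = 2.018.

Step 5 — scale by n: T² = 6 · 2.018 = 12.1081.

T² ≈ 12.1081


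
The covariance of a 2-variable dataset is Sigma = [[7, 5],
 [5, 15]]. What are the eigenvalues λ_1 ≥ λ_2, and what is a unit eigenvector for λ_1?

Step 1 — characteristic polynomial of 2×2 Sigma:
  det(Sigma - λI) = λ² - trace · λ + det = 0.
  trace = 7 + 15 = 22, det = 7·15 - (5)² = 80.
Step 2 — discriminant:
  Δ = trace² - 4·det = 484 - 320 = 164.
Step 3 — eigenvalues:
  λ = (trace ± √Δ)/2 = (22 ± 12.8062)/2,
  λ_1 = 17.4031,  λ_2 = 4.5969.

Step 4 — unit eigenvector for λ_1: solve (Sigma - λ_1 I)v = 0. First row:
  (7 - 17.4031)·v_x + (5)·v_y = 0, i.e. (-10.4031)·v_x + (5)·v_y = 0,
  so v ∝ (b, λ_1 - a) = (5, 10.4031) = u.
  ||u|| = √((5)² + (10.4031)²) = √(133.225) ≈ 11.5423,
  v_1 = u/||u|| ≈ (0.4332, 0.9013) (||v_1|| = 1).

λ_1 = 17.4031,  λ_2 = 4.5969;  v_1 ≈ (0.4332, 0.9013)


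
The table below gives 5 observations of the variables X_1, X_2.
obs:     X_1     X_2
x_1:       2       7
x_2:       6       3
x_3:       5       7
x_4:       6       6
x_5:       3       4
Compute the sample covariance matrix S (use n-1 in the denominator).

Step 1 — column means:
  mean(X_1) = (2 + 6 + 5 + 6 + 3) / 5 = 22/5 = 4.4
  mean(X_2) = (7 + 3 + 7 + 6 + 4) / 5 = 27/5 = 5.4

Step 2 — sample covariance S[i,j] = (1/(n-1)) · Σ_k (x_{k,i} - mean_i) · (x_{k,j} - mean_j), with n-1 = 4.
  S[X_1,X_1] = ((-2.4)·(-2.4) + (1.6)·(1.6) + (0.6)·(0.6) + (1.6)·(1.6) + (-1.4)·(-1.4)) / 4 = 13.2/4 = 3.3
  S[X_1,X_2] = ((-2.4)·(1.6) + (1.6)·(-2.4) + (0.6)·(1.6) + (1.6)·(0.6) + (-1.4)·(-1.4)) / 4 = -3.8/4 = -0.95
  S[X_2,X_2] = ((1.6)·(1.6) + (-2.4)·(-2.4) + (1.6)·(1.6) + (0.6)·(0.6) + (-1.4)·(-1.4)) / 4 = 13.2/4 = 3.3

S is symmetric (S[j,i] = S[i,j]). Assembling:

S = [[3.3, -0.95],
 [-0.95, 3.3]]


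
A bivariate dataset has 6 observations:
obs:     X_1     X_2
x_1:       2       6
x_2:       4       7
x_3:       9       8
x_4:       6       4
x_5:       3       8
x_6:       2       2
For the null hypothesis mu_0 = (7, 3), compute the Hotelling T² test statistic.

Step 1 — sample mean vector:
  mean(X_1) = (2 + 4 + 9 + 6 + 3 + 2) / 6 = 26/6 = 4.3333
  mean(X_2) = (6 + 7 + 8 + 4 + 8 + 2) / 6 = 35/6 = 5.8333
  x̄ = (4.3333, 5.8333),  deviation x̄ - mu_0 = (4.3333, 5.8333) - (7, 3) = (-2.6667, 2.8333).

Step 2 — sample covariance matrix, S[i,j] = (1/(n-1)) · Σ_k (x_{k,i} - mean_i) · (x_{k,j} - mean_j), divisor n-1 = 5:
  S[X_1,X_1] = ((-2.3333)·(-2.3333) + (-0.3333)·(-0.3333) + (4.6667)·(4.6667) + (1.6667)·(1.6667) + (-1.3333)·(-1.3333) + (-2.3333)·(-2.3333)) / 5 = 37.3333/5 = 7.4667
  S[X_1,X_2] = ((-2.3333)·(0.1667) + (-0.3333)·(1.1667) + (4.6667)·(2.1667) + (1.6667)·(-1.8333) + (-1.3333)·(2.1667) + (-2.3333)·(-3.8333)) / 5 = 12.3333/5 = 2.4667
  S[X_2,X_2] = ((0.1667)·(0.1667) + (1.1667)·(1.1667) + (2.1667)·(2.1667) + (-1.8333)·(-1.8333) + (2.1667)·(2.1667) + (-3.8333)·(-3.8333)) / 5 = 28.8333/5 = 5.7667
  S = [[7.4667, 2.4667],
 [2.4667, 5.7667]].

Step 3 — invert S. det(S) = 7.4667·5.7667 - (2.4667)² = 36.9733.
  S^{-1} = (1/det) · [[d, -b], [-b, a]] = [[0.156, -0.0667],
 [-0.0667, 0.2019]].

Step 4 — quadratic form (x̄ - mu_0)^T · S^{-1} · (x̄ - mu_0):
  S^{-1} · (x̄ - mu_0) = (-0.6049, 0.7501),
  (x̄ - mu_0)^T · [...] = (-2.6667)·(-0.6049) + (2.8333)·(0.7501) = 3.7384.

Step 5 — scale by n: T² = 6 · 3.7384 = 22.4306.

T² ≈ 22.4306


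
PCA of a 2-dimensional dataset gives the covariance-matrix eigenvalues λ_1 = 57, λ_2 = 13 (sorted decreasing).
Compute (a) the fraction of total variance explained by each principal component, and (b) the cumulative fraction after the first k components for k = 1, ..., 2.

Step 1 — total variance = trace(Sigma) = Σ λ_i = 57 + 13 = 70.

Step 2 — fraction explained by component i = λ_i / Σ λ:
  PC1: 57/70 = 0.8143
  PC2: 13/70 = 0.1857

Step 3 — cumulative fraction after k components = (λ_1 + ... + λ_k) / Σ λ:
  k = 1: 57/70 = 0.8143
  k = 2: (57 + 13)/70 = 70/70 = 1

Summary (fraction, with percent):

explained: PC1 0.8143 (81.43%), PC2 0.1857 (18.57%);  cumulative: 0.8143, 1


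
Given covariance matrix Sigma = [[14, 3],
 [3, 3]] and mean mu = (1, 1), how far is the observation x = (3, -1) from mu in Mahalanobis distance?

Step 1 — centre the observation: (x - mu) = (2, -2).

Step 2 — invert Sigma. det(Sigma) = 14·3 - (3)² = 33.
  Sigma^{-1} = (1/det) · [[d, -b], [-b, a]] = [[0.0909, -0.0909],
 [-0.0909, 0.4242]].

Step 3 — form the quadratic (x - mu)^T · Sigma^{-1} · (x - mu):
  Sigma^{-1} · (x - mu) = (0.3636, -1.0303).
  (x - mu)^T · [Sigma^{-1} · (x - mu)] = (2)·(0.3636) + (-2)·(-1.0303) = 2.7879.

Step 4 — take square root: d = √(2.7879) ≈ 1.6697.

d(x, mu) = √(2.7879) ≈ 1.6697
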